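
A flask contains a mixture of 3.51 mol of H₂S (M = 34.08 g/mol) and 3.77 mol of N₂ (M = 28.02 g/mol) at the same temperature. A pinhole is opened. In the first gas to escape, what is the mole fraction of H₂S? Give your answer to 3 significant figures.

0.458

Rate_i ∝ x_i/√M_i (Graham's law weighted by mole fraction), so the effusate composition follows n_i/√M_i.
Mole fraction of H₂S in the effusate = (n_H₂S/√M_H₂S) / (n_H₂S/√M_H₂S + n_N₂/√M_N₂)
= (3.51/√34.08) / (3.51/√34.08 + 3.77/√28.02) = 0.6013/(0.6013 + 0.7122) = 0.458.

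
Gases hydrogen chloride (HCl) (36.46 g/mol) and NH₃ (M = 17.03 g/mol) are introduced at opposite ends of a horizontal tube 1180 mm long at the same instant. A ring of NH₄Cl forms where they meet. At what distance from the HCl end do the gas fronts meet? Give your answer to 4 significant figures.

The fronts meet when d_HCl + d_NH₃ = L with d_HCl/d_NH₃ = √(M_NH₃/M_HCl) (Graham's law). Here √(M_NH₃/M_HCl) = √(17.03/36.46) = 0.6834.
With d_HCl + d_NH₃ = 1180 mm, d_NH₃ = 1180/(1 + 0.6834) = 700.9 mm.
d_HCl = 1180 − 700.9 = 479.1 mm.

479.1 mm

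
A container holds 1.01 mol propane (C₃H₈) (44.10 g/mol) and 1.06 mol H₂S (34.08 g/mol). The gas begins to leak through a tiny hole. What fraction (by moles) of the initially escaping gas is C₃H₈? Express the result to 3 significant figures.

0.456

The effusion rate of species i is ∝ p_i/√M_i ∝ n_i/√M_i.
x_C₃H₈(eff) = (n_C₃H₈/√M_C₃H₈) / (n_C₃H₈/√M_C₃H₈ + n_H₂S/√M_H₂S)
= (1.01/√44.10) / (1.01/√44.10 + 1.06/√34.08) = 0.1521/(0.1521 + 0.1816) = 0.456.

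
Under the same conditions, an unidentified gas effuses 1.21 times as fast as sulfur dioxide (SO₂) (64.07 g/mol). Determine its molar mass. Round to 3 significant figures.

Using Graham's law: rate_X/rate_SO₂ = √(M_SO₂/M_X).
1.21 = √(64.07/M_X)
M_X = 64.07 / 1.21² = 64.07 / 1.464 = 43.8 g/mol

43.8 g/mol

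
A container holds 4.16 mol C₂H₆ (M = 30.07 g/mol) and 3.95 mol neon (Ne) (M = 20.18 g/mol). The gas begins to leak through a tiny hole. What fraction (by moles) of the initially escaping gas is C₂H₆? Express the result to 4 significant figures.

0.4632

Effusion rate of each component ∝ n_i/√M_i (partial pressure × 1/√M).
So x_C₂H₆ in the escaping gas = (n_C₂H₆/√M_C₂H₆) / Σ(n_i/√M_i)
= (4.16/√30.07) / (4.16/√30.07 + 3.95/√20.18) = 0.7586/(0.7586 + 0.8793) = 0.4632.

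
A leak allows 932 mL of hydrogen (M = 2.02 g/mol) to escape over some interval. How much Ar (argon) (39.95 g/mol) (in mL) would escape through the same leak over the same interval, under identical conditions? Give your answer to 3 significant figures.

From Graham's law, rate_Ar/rate_H₂ = √(M_H₂/M_Ar) = √(2.02/39.95) = √0.05056 = 0.2249.
So the volume for Ar is 932 × 0.2249 = 210 mL.

210 mL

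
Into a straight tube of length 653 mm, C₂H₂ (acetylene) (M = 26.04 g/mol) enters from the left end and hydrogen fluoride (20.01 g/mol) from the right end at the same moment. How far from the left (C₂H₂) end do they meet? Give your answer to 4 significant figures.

Distances travelled in equal time are proportional to diffusion rates, so d_C₂H₂/d_HF = √(M_HF/M_C₂H₂) = √(20.01/26.04) = 0.8766.
With d_C₂H₂ + d_HF = 653 mm, d_HF = 653/(1 + 0.8766) = 348.0 mm.
d_C₂H₂ = 653 − 348.0 = 305.0 mm.

305.0 mm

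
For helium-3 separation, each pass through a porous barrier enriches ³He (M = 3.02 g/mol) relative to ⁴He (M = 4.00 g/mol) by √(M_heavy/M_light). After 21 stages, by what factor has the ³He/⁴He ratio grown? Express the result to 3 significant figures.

19.1

Each stage multiplies the ratio by α = √(4.00/3.02), so after 21 stages the overall factor is α^21 = (4.00/3.02)^(21/2).
= 1.32450^(21/2) = 19.1.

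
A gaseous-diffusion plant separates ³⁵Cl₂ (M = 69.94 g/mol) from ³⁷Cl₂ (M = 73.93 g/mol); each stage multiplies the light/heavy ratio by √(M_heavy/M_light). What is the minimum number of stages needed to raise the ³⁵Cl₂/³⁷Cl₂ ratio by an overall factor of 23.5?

Single-stage factor α = √(73.93/69.94), so ln α = ½ ln(1.05705) = 0.02774.
Need α^N ≥ 23.5 ⇒ N ≥ ln(23.5) / ln α = 3.157 / 0.02774 = 113.80.
Rounding up, N = 114 stages.

114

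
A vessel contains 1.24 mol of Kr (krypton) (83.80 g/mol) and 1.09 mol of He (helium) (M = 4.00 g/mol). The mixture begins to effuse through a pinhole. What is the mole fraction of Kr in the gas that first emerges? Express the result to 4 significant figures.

Each component's effusion rate ∝ (its partial pressure)·(1/√M) ∝ n_i/√M_i.
So x_Kr in the escaping gas = (n_Kr/√M_Kr) / Σ(n_i/√M_i)
= (1.24/√83.80) / (1.24/√83.80 + 1.09/√4.00) = 0.1355/(0.1355 + 0.5450) = 0.1991.

0.1991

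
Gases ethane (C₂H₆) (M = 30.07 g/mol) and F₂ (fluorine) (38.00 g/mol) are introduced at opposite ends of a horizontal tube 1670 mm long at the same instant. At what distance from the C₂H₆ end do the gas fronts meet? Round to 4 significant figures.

In equal time, each gas travels a distance ∝ its rate ∝ 1/√M, so d_C₂H₆/d_F₂ = √(M_F₂/M_C₂H₆) = √(38.00/30.07) = 1.124.
With d_C₂H₆ + d_F₂ = 1670 mm, d_F₂ = 1670/(1 + 1.124) = 786.2 mm.
d_C₂H₆ = 1670 − 786.2 = 883.8 mm.

883.8 mm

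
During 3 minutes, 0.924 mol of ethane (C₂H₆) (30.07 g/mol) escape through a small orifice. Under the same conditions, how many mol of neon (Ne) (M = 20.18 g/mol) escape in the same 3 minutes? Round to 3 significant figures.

By Graham's law, rate_Ne/rate_C₂H₆ = √(M_C₂H₆/M_Ne) = √(30.07/20.18) = √1.490 = 1.221.
So the amount for Ne is 0.924 × 1.221 = 1.13 mol.

1.13 mol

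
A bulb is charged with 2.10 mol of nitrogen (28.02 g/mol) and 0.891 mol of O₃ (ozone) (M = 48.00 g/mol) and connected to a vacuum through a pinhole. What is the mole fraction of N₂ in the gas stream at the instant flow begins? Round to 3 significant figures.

0.755

The effusion rate of species i is ∝ p_i/√M_i ∝ n_i/√M_i.
x_N₂(eff) = (n_N₂/√M_N₂) / (n_N₂/√M_N₂ + n_O₃/√M_O₃)
= (2.10/√28.02) / (2.10/√28.02 + 0.891/√48.00) = 0.3967/(0.3967 + 0.1286) = 0.755.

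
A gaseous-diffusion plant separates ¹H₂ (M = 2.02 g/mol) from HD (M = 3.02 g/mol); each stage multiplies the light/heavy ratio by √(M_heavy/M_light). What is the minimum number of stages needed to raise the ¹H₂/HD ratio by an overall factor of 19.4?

15

Per stage α = (3.02/2.02)^(1/2) = 1.49505^0.5, giving ln α = 0.2011.
Need α^N ≥ 19.4 ⇒ N ≥ ln(19.4) / ln α = 2.965 / 0.2011 = 14.75.
Minimum whole number of stages: N = 15.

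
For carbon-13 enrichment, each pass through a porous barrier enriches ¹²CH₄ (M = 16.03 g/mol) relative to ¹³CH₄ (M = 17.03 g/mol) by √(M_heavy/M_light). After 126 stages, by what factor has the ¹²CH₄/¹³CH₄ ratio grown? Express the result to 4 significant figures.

Overall factor = α^126 with α = √(17.03/16.03), i.e. (17.03/16.03)^(126/2).
= 1.06238^63 = 45.26.

45.26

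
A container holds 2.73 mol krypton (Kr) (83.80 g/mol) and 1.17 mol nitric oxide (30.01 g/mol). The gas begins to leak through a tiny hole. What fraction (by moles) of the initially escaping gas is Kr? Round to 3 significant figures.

Each component's effusion rate ∝ (its partial pressure)·(1/√M) ∝ n_i/√M_i.
So x_Kr in the escaping gas = (n_Kr/√M_Kr) / Σ(n_i/√M_i)
= (2.73/√83.80) / (2.73/√83.80 + 1.17/√30.01) = 0.2982/(0.2982 + 0.2136) = 0.583.

0.583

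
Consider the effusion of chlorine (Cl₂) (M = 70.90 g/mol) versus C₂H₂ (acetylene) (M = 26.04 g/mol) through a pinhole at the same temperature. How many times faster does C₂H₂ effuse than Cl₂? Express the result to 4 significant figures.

Since effusion rate ∝ 1/√M, rate_C₂H₂/rate_Cl₂ = √(M_Cl₂/M_C₂H₂) = √(70.90/26.04) = √2.723 = 1.650.

1.650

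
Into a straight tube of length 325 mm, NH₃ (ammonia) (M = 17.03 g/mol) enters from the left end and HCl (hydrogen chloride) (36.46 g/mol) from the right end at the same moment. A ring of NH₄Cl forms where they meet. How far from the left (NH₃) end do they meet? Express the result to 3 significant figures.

193 mm

Distances travelled in equal time are proportional to diffusion rates, so d_NH₃/d_HCl = √(M_HCl/M_NH₃) = √(36.46/17.03) = 1.463.
With d_NH₃ + d_HCl = 325 mm, d_HCl = 325/(1 + 1.463) = 131.9 mm.
d_NH₃ = 325 − 131.9 = 193 mm.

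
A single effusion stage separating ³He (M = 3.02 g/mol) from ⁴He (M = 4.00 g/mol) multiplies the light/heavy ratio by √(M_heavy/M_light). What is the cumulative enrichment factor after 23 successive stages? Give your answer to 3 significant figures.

25.3

Overall factor = α^23 with α = √(4.00/3.02), i.e. (4.00/3.02)^(23/2).
= 1.32450^(23/2) = 25.3.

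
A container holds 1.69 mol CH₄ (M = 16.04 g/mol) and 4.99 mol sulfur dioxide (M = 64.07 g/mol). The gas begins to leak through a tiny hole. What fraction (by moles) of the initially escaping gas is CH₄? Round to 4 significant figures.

Rate_i ∝ x_i/√M_i (Graham's law weighted by mole fraction), so the effusate composition follows n_i/√M_i.
So x_CH₄ in the escaping gas = (n_CH₄/√M_CH₄) / Σ(n_i/√M_i)
= (1.69/√16.04) / (1.69/√16.04 + 4.99/√64.07) = 0.4220/(0.4220 + 0.6234) = 0.4037.

0.4037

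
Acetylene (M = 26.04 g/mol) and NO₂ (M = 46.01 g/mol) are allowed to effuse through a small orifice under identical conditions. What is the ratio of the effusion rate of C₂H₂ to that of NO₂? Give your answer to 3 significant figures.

1.33

By Graham's law, rate_C₂H₂/rate_NO₂ = √(M_NO₂/M_C₂H₂) = √(46.01/26.04) = √1.767 = 1.33.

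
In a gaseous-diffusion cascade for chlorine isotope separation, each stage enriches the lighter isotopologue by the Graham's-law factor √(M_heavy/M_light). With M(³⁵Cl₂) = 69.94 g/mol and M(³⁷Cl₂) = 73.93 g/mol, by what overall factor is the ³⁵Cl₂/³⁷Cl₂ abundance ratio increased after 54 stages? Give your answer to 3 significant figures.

After 54 stages the ratio has grown by (√(73.93/69.94))^54 = (73.93/69.94)^(54/2).
= 1.05705^27 = 4.47.

4.47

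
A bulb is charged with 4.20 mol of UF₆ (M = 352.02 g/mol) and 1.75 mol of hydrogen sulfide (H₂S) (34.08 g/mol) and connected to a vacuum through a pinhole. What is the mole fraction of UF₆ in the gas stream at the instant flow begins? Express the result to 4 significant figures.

0.4275

Rate_i ∝ x_i/√M_i (Graham's law weighted by mole fraction), so the effusate composition follows n_i/√M_i.
x_UF₆(eff) = (n_UF₆/√M_UF₆) / (n_UF₆/√M_UF₆ + n_H₂S/√M_H₂S)
= (4.20/√352.02) / (4.20/√352.02 + 1.75/√34.08) = 0.2239/(0.2239 + 0.2998) = 0.4275.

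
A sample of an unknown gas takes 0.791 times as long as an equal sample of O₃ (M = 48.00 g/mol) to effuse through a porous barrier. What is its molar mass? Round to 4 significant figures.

Graham's law gives t_X/t_O₃ = √(M_X/M_O₃).
0.791 = √(M_X/48.00)
M_X = 48.00 × 0.791² = 48.00 × 0.6257 = 30.03 g/mol

30.03 g/mol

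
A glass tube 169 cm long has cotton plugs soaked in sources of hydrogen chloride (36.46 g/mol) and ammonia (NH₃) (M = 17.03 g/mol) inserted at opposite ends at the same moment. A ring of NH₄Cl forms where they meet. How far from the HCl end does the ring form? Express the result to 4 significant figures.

Graham's law gives d_HCl/d_NH₃ = rate_HCl/rate_NH₃ = √(M_NH₃/M_HCl) = √(17.03/36.46) = 0.6834.
With d_HCl + d_NH₃ = 169 cm, d_NH₃ = 169/(1 + 0.6834) = 100.4 cm.
d_HCl = 169 − 100.4 = 68.61 cm.

68.61 cm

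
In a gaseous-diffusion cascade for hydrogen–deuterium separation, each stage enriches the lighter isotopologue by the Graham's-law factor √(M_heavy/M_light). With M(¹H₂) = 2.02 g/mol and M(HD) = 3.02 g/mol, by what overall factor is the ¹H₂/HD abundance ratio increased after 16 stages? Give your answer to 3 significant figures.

25.0

After 16 stages the ratio has grown by (√(3.02/2.02))^16 = (3.02/2.02)^(16/2).
= 1.49505^8 = 25.0.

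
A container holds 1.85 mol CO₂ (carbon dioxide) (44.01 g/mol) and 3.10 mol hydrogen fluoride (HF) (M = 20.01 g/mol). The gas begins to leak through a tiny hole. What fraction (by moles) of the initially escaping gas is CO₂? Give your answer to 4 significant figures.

0.2869

Effusion rate of each component ∝ n_i/√M_i (partial pressure × 1/√M).
Mole fraction of CO₂ in the effusate = (n_CO₂/√M_CO₂) / (n_CO₂/√M_CO₂ + n_HF/√M_HF)
= (1.85/√44.01) / (1.85/√44.01 + 3.10/√20.01) = 0.2789/(0.2789 + 0.6930) = 0.2869.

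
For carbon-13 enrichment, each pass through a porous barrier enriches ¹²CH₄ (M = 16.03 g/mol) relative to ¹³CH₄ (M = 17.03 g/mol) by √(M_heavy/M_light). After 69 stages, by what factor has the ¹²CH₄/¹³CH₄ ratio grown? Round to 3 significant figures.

Each stage multiplies the ratio by α = √(17.03/16.03), so after 69 stages the overall factor is α^69 = (17.03/16.03)^(69/2).
= 1.06238^(69/2) = 8.07.

8.07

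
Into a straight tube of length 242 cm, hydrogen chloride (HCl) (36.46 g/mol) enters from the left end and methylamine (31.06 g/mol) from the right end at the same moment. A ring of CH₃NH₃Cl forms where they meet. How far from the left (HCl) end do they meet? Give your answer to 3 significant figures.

116 cm

Distances travelled in equal time are proportional to diffusion rates, so d_HCl/d_CH₃NH₂ = √(M_CH₃NH₂/M_HCl) = √(31.06/36.46) = 0.9230.
With d_HCl + d_CH₃NH₂ = 242 cm, d_CH₃NH₂ = 242/(1 + 0.9230) = 125.8 cm.
d_HCl = 242 − 125.8 = 116 cm.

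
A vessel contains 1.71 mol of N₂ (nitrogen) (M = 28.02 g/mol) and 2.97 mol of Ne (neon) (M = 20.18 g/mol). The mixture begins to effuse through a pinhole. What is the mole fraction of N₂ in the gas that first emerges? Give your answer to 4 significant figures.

Effusion rate of each component ∝ n_i/√M_i (partial pressure × 1/√M).
So x_N₂ in the escaping gas = (n_N₂/√M_N₂) / Σ(n_i/√M_i)
= (1.71/√28.02) / (1.71/√28.02 + 2.97/√20.18) = 0.3230/(0.3230 + 0.6611) = 0.3282.

0.3282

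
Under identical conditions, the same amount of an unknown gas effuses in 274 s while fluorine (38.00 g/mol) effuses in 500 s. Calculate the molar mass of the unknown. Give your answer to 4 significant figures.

11.41 g/mol

Graham's law gives t_X/t_F₂ = √(M_X/M_F₂).
274/500 = 0.5480 = √(M_X/38.00)
M_X = 38.00 × 0.5480² = 38.00 × 0.3003 = 11.41 g/mol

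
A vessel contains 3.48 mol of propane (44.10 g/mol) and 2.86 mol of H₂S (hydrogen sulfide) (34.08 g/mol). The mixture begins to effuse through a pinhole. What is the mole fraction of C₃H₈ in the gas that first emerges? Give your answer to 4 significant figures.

Effusion rate of each component ∝ n_i/√M_i (partial pressure × 1/√M).
Mole fraction of C₃H₈ in the effusate = (n_C₃H₈/√M_C₃H₈) / (n_C₃H₈/√M_C₃H₈ + n_H₂S/√M_H₂S)
= (3.48/√44.10) / (3.48/√44.10 + 2.86/√34.08) = 0.5240/(0.5240 + 0.4899) = 0.5168.

0.5168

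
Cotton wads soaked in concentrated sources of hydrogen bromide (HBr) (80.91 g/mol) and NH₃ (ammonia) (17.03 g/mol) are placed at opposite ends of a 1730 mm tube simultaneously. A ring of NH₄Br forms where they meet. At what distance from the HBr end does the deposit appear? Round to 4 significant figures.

544.1 mm

In equal time, each gas travels a distance ∝ its rate ∝ 1/√M, so d_HBr/d_NH₃ = √(M_NH₃/M_HBr) = √(17.03/80.91) = 0.4588.
With d_HBr + d_NH₃ = 1730 mm, d_NH₃ = 1730/(1 + 0.4588) = 1186 mm.
d_HBr = 1730 − 1186 = 544.1 mm.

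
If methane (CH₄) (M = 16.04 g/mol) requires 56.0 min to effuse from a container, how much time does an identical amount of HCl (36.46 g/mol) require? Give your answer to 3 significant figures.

Graham's law gives t_HCl/t_CH₄ = √(M_HCl/M_CH₄) = √(36.46/16.04) = √2.273 = 1.508.
So the time for HCl is 56.0 × 1.508 = 84.4 min.

84.4 min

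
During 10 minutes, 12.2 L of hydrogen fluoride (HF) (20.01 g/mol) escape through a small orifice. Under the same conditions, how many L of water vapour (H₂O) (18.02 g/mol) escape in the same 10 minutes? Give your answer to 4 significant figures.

Using Graham's law: rate_H₂O/rate_HF = √(M_HF/M_H₂O) = √(20.01/18.02) = √1.110 = 1.054.
So the volume for H₂O is 12.2 × 1.054 = 12.86 L.

12.86 L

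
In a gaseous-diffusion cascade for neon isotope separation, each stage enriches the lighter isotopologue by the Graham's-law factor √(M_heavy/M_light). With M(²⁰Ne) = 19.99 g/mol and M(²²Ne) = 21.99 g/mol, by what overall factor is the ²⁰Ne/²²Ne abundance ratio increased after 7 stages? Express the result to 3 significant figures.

1.40

The single-stage factor is √(M_heavy/M_light), so 7 stages give [√(21.99/19.99)]^7 = (21.99/19.99)^(7/2).
= 1.10005^(7/2) = 1.40.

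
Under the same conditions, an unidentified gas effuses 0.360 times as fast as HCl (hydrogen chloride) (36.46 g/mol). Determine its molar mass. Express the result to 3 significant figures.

From Graham's law, rate_X/rate_HCl = √(M_HCl/M_X).
0.360 = √(36.46/M_X)
M_X = 36.46 / 0.360² = 36.46 / 0.1296 = 281 g/mol

281 g/mol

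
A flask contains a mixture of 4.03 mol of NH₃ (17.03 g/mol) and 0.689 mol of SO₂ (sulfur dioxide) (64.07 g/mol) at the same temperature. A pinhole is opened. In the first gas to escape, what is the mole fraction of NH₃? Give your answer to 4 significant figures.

0.9190

Effusion rate of each component ∝ n_i/√M_i (partial pressure × 1/√M).
Mole fraction of NH₃ in the effusate = (n_NH₃/√M_NH₃) / (n_NH₃/√M_NH₃ + n_SO₂/√M_SO₂)
= (4.03/√17.03) / (4.03/√17.03 + 0.689/√64.07) = 0.9766/(0.9766 + 0.08608) = 0.9190.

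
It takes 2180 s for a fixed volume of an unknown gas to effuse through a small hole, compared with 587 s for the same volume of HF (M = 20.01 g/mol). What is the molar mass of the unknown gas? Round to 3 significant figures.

276 g/mol

By Graham's law, t_X/t_HF = √(M_X/M_HF).
2180/587 = 3.714 = √(M_X/20.01)
M_X = 20.01 × 3.714² = 20.01 × 13.79 = 276 g/mol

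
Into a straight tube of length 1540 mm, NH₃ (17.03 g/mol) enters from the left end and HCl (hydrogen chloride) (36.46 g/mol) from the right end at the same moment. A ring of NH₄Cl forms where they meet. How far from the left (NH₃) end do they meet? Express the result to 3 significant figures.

915 mm

Distances travelled in equal time are proportional to diffusion rates, so d_NH₃/d_HCl = √(M_HCl/M_NH₃) = √(36.46/17.03) = 1.463.
With d_NH₃ + d_HCl = 1540 mm, d_HCl = 1540/(1 + 1.463) = 625.2 mm.
d_NH₃ = 1540 − 625.2 = 915 mm.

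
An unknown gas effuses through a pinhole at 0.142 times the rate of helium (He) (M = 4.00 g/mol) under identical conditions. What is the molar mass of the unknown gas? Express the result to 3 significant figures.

By Graham's law, rate_X/rate_He = √(M_He/M_X).
0.142 = √(4.00/M_X)
M_X = 4.00 / 0.142² = 4.00 / 0.02016 = 198 g/mol

198 g/mol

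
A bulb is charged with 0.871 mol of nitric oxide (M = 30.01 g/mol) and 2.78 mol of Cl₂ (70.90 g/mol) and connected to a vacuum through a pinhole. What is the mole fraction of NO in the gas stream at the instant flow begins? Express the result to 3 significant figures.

The effusion rate of species i is ∝ p_i/√M_i ∝ n_i/√M_i.
So x_NO in the escaping gas = (n_NO/√M_NO) / Σ(n_i/√M_i)
= (0.871/√30.01) / (0.871/√30.01 + 2.78/√70.90) = 0.1590/(0.1590 + 0.3302) = 0.325.

0.325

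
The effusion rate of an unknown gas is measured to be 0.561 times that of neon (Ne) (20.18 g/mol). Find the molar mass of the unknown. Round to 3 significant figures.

64.1 g/mol

Graham's law gives rate_X/rate_Ne = √(M_Ne/M_X).
0.561 = √(20.18/M_X)
M_X = 20.18 / 0.561² = 20.18 / 0.3147 = 64.1 g/mol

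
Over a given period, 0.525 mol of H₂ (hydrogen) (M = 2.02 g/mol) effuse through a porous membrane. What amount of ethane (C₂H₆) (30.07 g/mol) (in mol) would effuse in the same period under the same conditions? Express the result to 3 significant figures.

0.136 mol

Graham's law gives rate_C₂H₆/rate_H₂ = √(M_H₂/M_C₂H₆) = √(2.02/30.07) = √0.06718 = 0.2592.
So the amount for C₂H₆ is 0.525 × 0.2592 = 0.136 mol.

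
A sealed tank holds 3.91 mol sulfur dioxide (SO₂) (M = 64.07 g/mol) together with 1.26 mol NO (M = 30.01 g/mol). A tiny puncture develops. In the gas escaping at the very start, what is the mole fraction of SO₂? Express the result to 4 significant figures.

0.6799

The effusion rate of species i is ∝ p_i/√M_i ∝ n_i/√M_i.
x_SO₂(eff) = (n_SO₂/√M_SO₂) / (n_SO₂/√M_SO₂ + n_NO/√M_NO)
= (3.91/√64.07) / (3.91/√64.07 + 1.26/√30.01) = 0.4885/(0.4885 + 0.2300) = 0.6799.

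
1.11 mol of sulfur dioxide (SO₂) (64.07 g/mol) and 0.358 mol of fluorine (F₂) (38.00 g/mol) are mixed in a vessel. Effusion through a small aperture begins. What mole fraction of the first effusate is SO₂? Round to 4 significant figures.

0.7048

Each component's effusion rate ∝ (its partial pressure)·(1/√M) ∝ n_i/√M_i.
So x_SO₂ in the escaping gas = (n_SO₂/√M_SO₂) / Σ(n_i/√M_i)
= (1.11/√64.07) / (1.11/√64.07 + 0.358/√38.00) = 0.1387/(0.1387 + 0.05808) = 0.7048.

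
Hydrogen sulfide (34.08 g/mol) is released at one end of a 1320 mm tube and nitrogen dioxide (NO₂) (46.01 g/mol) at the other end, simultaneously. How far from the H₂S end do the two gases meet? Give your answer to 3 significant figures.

709 mm

Distances travelled in equal time are proportional to diffusion rates, so d_H₂S/d_NO₂ = √(M_NO₂/M_H₂S) = √(46.01/34.08) = 1.162.
With d_H₂S + d_NO₂ = 1320 mm, d_NO₂ = 1320/(1 + 1.162) = 610.6 mm.
d_H₂S = 1320 − 610.6 = 709 mm.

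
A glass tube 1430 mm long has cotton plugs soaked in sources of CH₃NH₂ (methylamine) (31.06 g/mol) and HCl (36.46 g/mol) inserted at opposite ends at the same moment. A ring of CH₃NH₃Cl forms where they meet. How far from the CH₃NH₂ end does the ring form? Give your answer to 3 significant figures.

744 mm

Distances travelled in equal time are proportional to diffusion rates, so d_CH₃NH₂/d_HCl = √(M_HCl/M_CH₃NH₂) = √(36.46/31.06) = 1.083.
With d_CH₃NH₂ + d_HCl = 1430 mm, d_HCl = 1430/(1 + 1.083) = 686.4 mm.
d_CH₃NH₂ = 1430 − 686.4 = 744 mm.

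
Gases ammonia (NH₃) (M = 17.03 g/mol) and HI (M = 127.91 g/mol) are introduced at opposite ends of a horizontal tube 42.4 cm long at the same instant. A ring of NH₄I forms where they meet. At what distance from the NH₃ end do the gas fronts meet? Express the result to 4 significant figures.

Distances travelled in equal time are proportional to diffusion rates, so d_NH₃/d_HI = √(M_HI/M_NH₃) = √(127.91/17.03) = 2.741.
With d_NH₃ + d_HI = 42.4 cm, d_HI = 42.4/(1 + 2.741) = 11.34 cm.
d_NH₃ = 42.4 − 11.34 = 31.06 cm.

31.06 cm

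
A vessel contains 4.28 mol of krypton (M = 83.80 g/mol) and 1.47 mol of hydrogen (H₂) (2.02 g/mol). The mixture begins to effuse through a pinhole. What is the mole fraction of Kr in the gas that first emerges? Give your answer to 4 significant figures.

Effusion rate of each component ∝ n_i/√M_i (partial pressure × 1/√M).
So x_Kr in the escaping gas = (n_Kr/√M_Kr) / Σ(n_i/√M_i)
= (4.28/√83.80) / (4.28/√83.80 + 1.47/√2.02) = 0.4675/(0.4675 + 1.034) = 0.3113.

0.3113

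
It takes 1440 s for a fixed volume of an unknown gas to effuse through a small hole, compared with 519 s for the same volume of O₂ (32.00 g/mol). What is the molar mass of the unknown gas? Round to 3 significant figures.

By Graham's law, t_X/t_O₂ = √(M_X/M_O₂).
1440/519 = 2.775 = √(M_X/32.00)
M_X = 32.00 × 2.775² = 32.00 × 7.698 = 246 g/mol

246 g/mol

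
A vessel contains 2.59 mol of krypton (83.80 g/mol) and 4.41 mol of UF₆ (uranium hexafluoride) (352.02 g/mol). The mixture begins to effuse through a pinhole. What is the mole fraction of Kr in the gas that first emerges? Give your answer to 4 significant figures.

Rate_i ∝ x_i/√M_i (Graham's law weighted by mole fraction), so the effusate composition follows n_i/√M_i.
So x_Kr in the escaping gas = (n_Kr/√M_Kr) / Σ(n_i/√M_i)
= (2.59/√83.80) / (2.59/√83.80 + 4.41/√352.02) = 0.2829/(0.2829 + 0.2350) = 0.5462.

0.5462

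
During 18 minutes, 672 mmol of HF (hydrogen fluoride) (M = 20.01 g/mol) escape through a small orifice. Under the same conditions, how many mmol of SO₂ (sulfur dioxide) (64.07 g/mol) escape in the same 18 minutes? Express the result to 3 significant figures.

376 mmol

From Graham's law, rate_SO₂/rate_HF = √(M_HF/M_SO₂) = √(20.01/64.07) = √0.3123 = 0.5589.
So the amount for SO₂ is 672 × 0.5589 = 376 mmol.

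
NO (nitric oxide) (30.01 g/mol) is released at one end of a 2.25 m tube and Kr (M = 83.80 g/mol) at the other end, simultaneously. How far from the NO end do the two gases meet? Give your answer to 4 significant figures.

1.408 m

Distances travelled in equal time are proportional to diffusion rates, so d_NO/d_Kr = √(M_Kr/M_NO) = √(83.80/30.01) = 1.671.
With d_NO + d_Kr = 2.25 m, d_Kr = 2.25/(1 + 1.671) = 0.8424 m.
d_NO = 2.25 − 0.8424 = 1.408 m.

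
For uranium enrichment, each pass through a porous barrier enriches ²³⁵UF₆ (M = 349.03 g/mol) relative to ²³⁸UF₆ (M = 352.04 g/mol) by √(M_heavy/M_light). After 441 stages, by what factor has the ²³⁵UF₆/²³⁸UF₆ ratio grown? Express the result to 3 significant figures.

Each stage multiplies the ratio by α = √(352.04/349.03), so after 441 stages the overall factor is α^441 = (352.04/349.03)^(441/2).
= 1.00862^(441/2) = 6.64.

6.64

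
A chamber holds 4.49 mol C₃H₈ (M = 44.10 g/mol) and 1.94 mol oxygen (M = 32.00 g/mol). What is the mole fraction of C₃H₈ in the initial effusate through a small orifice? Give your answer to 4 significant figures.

Each component's effusion rate ∝ (its partial pressure)·(1/√M) ∝ n_i/√M_i.
x_C₃H₈(eff) = (n_C₃H₈/√M_C₃H₈) / (n_C₃H₈/√M_C₃H₈ + n_O₂/√M_O₂)
= (4.49/√44.10) / (4.49/√44.10 + 1.94/√32.00) = 0.6761/(0.6761 + 0.3429) = 0.6635.

0.6635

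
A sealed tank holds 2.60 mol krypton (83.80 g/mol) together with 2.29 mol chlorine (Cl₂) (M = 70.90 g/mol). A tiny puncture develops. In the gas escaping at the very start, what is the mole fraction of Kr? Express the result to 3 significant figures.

0.511

The effusion rate of species i is ∝ p_i/√M_i ∝ n_i/√M_i.
x_Kr(eff) = (n_Kr/√M_Kr) / (n_Kr/√M_Kr + n_Cl₂/√M_Cl₂)
= (2.60/√83.80) / (2.60/√83.80 + 2.29/√70.90) = 0.2840/(0.2840 + 0.2720) = 0.511.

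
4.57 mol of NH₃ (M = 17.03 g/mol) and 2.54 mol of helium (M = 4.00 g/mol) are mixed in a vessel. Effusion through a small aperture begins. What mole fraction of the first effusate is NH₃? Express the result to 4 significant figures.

The effusion rate of species i is ∝ p_i/√M_i ∝ n_i/√M_i.
So x_NH₃ in the escaping gas = (n_NH₃/√M_NH₃) / Σ(n_i/√M_i)
= (4.57/√17.03) / (4.57/√17.03 + 2.54/√4.00) = 1.107/(1.107 + 1.270) = 0.4658.

0.4658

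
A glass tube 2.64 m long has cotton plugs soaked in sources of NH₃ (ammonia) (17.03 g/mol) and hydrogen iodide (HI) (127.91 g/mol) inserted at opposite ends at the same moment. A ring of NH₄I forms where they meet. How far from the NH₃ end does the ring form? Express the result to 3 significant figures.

The fronts meet when d_NH₃ + d_HI = L with d_NH₃/d_HI = √(M_HI/M_NH₃) (Graham's law). Here √(M_HI/M_NH₃) = √(127.91/17.03) = 2.741.
With d_NH₃ + d_HI = 2.64 m, d_HI = 2.64/(1 + 2.741) = 0.7058 m.
d_NH₃ = 2.64 − 0.7058 = 1.93 m.

1.93 m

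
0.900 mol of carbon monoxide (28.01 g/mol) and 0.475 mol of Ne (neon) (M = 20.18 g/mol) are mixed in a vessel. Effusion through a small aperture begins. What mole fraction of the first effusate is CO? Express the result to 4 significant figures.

0.6166

The effusion rate of species i is ∝ p_i/√M_i ∝ n_i/√M_i.
x_CO(eff) = (n_CO/√M_CO) / (n_CO/√M_CO + n_Ne/√M_Ne)
= (0.900/√28.01) / (0.900/√28.01 + 0.475/√20.18) = 0.1701/(0.1701 + 0.1057) = 0.6166.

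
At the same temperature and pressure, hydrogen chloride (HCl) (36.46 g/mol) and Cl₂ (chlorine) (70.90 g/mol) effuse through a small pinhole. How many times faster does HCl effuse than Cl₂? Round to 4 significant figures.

1.394

From Graham's law, rate_HCl/rate_Cl₂ = √(M_Cl₂/M_HCl) = √(70.90/36.46) = √1.945 = 1.394.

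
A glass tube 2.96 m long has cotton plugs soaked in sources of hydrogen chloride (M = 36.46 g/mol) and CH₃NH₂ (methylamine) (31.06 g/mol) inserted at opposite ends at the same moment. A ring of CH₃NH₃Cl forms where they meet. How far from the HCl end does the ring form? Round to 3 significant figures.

1.42 m

Graham's law gives d_HCl/d_CH₃NH₂ = rate_HCl/rate_CH₃NH₂ = √(M_CH₃NH₂/M_HCl) = √(31.06/36.46) = 0.9230.
With d_HCl + d_CH₃NH₂ = 2.96 m, d_CH₃NH₂ = 2.96/(1 + 0.9230) = 1.539 m.
d_HCl = 2.96 − 1.539 = 1.42 m.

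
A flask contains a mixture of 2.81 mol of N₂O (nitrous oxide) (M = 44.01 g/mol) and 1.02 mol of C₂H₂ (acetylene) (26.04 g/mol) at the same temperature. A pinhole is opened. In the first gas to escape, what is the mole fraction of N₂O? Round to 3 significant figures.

0.679

Each component's effusion rate ∝ (its partial pressure)·(1/√M) ∝ n_i/√M_i.
Mole fraction of N₂O in the effusate = (n_N₂O/√M_N₂O) / (n_N₂O/√M_N₂O + n_C₂H₂/√M_C₂H₂)
= (2.81/√44.01) / (2.81/√44.01 + 1.02/√26.04) = 0.4236/(0.4236 + 0.1999) = 0.679.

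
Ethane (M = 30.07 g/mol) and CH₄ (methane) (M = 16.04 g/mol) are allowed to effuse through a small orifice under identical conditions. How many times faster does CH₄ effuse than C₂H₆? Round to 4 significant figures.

Using Graham's law: rate_CH₄/rate_C₂H₆ = √(M_C₂H₆/M_CH₄) = √(30.07/16.04) = √1.875 = 1.369.

1.369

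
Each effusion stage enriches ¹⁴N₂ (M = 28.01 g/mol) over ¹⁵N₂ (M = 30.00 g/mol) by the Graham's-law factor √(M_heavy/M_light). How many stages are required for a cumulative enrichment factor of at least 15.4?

With α = √(30.00/28.01) per stage, ln α = ½ ln(1.07105) = 0.03432.
Need α^N ≥ 15.4 ⇒ N ≥ ln(15.4) / ln α = 2.734 / 0.03432 = 79.68.
Minimum whole number of stages: N = 80.

80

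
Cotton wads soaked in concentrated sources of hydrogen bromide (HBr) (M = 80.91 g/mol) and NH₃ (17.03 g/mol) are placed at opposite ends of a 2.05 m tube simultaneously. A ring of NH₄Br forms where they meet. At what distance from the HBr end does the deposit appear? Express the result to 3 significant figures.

In equal time, each gas travels a distance ∝ its rate ∝ 1/√M, so d_HBr/d_NH₃ = √(M_NH₃/M_HBr) = √(17.03/80.91) = 0.4588.
With d_HBr + d_NH₃ = 2.05 m, d_NH₃ = 2.05/(1 + 0.4588) = 1.405 m.
d_HBr = 2.05 − 1.405 = 0.645 m.

0.645 m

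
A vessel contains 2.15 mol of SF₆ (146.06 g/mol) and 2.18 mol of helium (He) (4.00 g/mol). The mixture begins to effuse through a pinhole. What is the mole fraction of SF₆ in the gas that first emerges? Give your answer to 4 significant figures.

Effusion rate of each component ∝ n_i/√M_i (partial pressure × 1/√M).
Mole fraction of SF₆ in the effusate = (n_SF₆/√M_SF₆) / (n_SF₆/√M_SF₆ + n_He/√M_He)
= (2.15/√146.06) / (2.15/√146.06 + 2.18/√4.00) = 0.1779/(0.1779 + 1.090) = 0.1403.

0.1403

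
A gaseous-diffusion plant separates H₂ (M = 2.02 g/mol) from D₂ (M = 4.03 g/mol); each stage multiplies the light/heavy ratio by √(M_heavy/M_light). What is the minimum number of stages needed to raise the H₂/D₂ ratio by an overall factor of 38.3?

11

Single-stage factor α = √(4.03/2.02), so ln α = ½ ln(1.99505) = 0.3453.
Need α^N ≥ 38.3 ⇒ N ≥ ln(38.3) / ln α = 3.645 / 0.3453 = 10.56.
So at least 11 stages are needed.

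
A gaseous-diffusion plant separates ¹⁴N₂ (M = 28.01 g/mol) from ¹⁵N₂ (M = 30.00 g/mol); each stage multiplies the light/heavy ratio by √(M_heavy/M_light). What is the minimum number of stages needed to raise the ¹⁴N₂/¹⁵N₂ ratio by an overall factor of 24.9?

94

Single-stage factor α = √(30.00/28.01), so ln α = ½ ln(1.07105) = 0.03432.
Need α^N ≥ 24.9 ⇒ N ≥ ln(24.9) / ln α = 3.215 / 0.03432 = 93.68.
Minimum whole number of stages: N = 94.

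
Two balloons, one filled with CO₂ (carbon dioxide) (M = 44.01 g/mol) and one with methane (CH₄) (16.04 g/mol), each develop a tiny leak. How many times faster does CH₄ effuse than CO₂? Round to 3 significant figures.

Graham's law gives rate_CH₄/rate_CO₂ = √(M_CO₂/M_CH₄) = √(44.01/16.04) = √2.744 = 1.66.

1.66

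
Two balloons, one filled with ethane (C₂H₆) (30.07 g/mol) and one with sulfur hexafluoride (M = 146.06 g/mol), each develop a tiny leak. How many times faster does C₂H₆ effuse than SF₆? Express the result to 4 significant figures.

2.204

From Graham's law, rate_C₂H₆/rate_SF₆ = √(M_SF₆/M_C₂H₆) = √(146.06/30.07) = √4.857 = 2.204.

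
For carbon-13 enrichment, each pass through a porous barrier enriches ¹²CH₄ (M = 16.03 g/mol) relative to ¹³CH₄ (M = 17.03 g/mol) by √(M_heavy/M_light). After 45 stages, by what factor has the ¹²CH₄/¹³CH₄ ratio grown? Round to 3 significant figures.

Overall factor = α^45 with α = √(17.03/16.03), i.e. (17.03/16.03)^(45/2).
= 1.06238^(45/2) = 3.90.

3.90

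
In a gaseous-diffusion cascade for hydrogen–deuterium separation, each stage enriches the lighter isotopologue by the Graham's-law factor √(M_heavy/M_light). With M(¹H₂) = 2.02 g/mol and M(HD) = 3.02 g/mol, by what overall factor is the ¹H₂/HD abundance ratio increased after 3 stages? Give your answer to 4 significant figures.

1.828

After 3 stages the ratio has grown by (√(3.02/2.02))^3 = (3.02/2.02)^(3/2).
= 1.49505^(3/2) = 1.828.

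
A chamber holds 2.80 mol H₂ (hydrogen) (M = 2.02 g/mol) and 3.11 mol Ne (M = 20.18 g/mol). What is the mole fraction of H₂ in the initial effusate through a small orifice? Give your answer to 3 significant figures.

0.740

The effusion rate of species i is ∝ p_i/√M_i ∝ n_i/√M_i.
Mole fraction of H₂ in the effusate = (n_H₂/√M_H₂) / (n_H₂/√M_H₂ + n_Ne/√M_Ne)
= (2.80/√2.02) / (2.80/√2.02 + 3.11/√20.18) = 1.970/(1.970 + 0.6923) = 0.740.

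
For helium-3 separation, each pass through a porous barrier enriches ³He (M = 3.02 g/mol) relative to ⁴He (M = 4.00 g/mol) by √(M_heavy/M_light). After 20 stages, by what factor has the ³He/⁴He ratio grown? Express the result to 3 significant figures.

16.6

After 20 stages the ratio has grown by (√(4.00/3.02))^20 = (4.00/3.02)^(20/2).
= 1.32450^10 = 16.6.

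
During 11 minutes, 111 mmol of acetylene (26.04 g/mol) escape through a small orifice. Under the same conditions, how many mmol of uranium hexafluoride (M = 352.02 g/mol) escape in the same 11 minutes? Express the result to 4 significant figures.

30.19 mmol

From Graham's law, rate_UF₆/rate_C₂H₂ = √(M_C₂H₂/M_UF₆) = √(26.04/352.02) = √0.07397 = 0.2720.
So the amount for UF₆ is 111 × 0.2720 = 30.19 mmol.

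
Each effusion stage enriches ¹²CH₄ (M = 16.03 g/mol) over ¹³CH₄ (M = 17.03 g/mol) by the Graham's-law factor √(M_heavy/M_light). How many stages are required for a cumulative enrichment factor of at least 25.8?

108

With α = √(17.03/16.03) per stage, ln α = ½ ln(1.06238) = 0.03026.
Need α^N ≥ 25.8 ⇒ N ≥ ln(25.8) / ln α = 3.250 / 0.03026 = 107.42.
Rounding up, N = 108 stages.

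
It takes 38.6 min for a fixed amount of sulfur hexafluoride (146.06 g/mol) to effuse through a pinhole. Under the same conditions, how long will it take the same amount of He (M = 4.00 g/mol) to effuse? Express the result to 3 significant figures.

6.39 min

Graham's law gives t_He/t_SF₆ = √(M_He/M_SF₆) = √(4.00/146.06) = √0.02739 = 0.1655.
So the time for He is 38.6 × 0.1655 = 6.39 min.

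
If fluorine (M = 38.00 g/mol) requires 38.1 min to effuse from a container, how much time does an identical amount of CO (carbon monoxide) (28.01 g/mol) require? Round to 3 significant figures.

From Graham's law, t_CO/t_F₂ = √(M_CO/M_F₂) = √(28.01/38.00) = √0.7371 = 0.8585.
So the time for CO is 38.1 × 0.8585 = 32.7 min.

32.7 min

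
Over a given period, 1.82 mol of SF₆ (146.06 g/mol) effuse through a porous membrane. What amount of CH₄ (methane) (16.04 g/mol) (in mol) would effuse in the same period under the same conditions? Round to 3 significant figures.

Graham's law gives rate_CH₄/rate_SF₆ = √(M_SF₆/M_CH₄) = √(146.06/16.04) = √9.106 = 3.018.
So the amount for CH₄ is 1.82 × 3.018 = 5.49 mol.

5.49 mol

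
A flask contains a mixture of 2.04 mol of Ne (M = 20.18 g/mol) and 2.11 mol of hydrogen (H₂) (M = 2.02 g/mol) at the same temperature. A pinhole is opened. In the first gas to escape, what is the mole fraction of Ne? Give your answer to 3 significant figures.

0.234

Each component's effusion rate ∝ (its partial pressure)·(1/√M) ∝ n_i/√M_i.
x_Ne(eff) = (n_Ne/√M_Ne) / (n_Ne/√M_Ne + n_H₂/√M_H₂)
= (2.04/√20.18) / (2.04/√20.18 + 2.11/√2.02) = 0.4541/(0.4541 + 1.485) = 0.234.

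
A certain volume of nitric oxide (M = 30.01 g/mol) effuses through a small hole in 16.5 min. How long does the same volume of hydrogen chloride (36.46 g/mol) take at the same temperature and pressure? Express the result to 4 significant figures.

18.19 min

By Graham's law, t_HCl/t_NO = √(M_HCl/M_NO) = √(36.46/30.01) = √1.215 = 1.102.
So the time for HCl is 16.5 × 1.102 = 18.19 min.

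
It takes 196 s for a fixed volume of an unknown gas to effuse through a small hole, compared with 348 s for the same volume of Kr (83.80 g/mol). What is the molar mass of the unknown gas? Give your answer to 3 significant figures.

26.6 g/mol

By Graham's law, t_X/t_Kr = √(M_X/M_Kr).
196/348 = 0.5632 = √(M_X/83.80)
M_X = 83.80 × 0.5632² = 83.80 × 0.3172 = 26.6 g/mol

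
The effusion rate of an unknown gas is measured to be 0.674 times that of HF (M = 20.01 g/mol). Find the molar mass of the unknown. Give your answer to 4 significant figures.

Since effusion rate ∝ 1/√M, rate_X/rate_HF = √(M_HF/M_X).
0.674 = √(20.01/M_X)
M_X = 20.01 / 0.674² = 20.01 / 0.4543 = 44.05 g/mol

44.05 g/mol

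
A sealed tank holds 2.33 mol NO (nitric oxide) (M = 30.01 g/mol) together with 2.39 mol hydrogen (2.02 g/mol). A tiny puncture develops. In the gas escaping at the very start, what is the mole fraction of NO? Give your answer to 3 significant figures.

0.202

Effusion rate of each component ∝ n_i/√M_i (partial pressure × 1/√M).
So x_NO in the escaping gas = (n_NO/√M_NO) / Σ(n_i/√M_i)
= (2.33/√30.01) / (2.33/√30.01 + 2.39/√2.02) = 0.4253/(0.4253 + 1.682) = 0.202.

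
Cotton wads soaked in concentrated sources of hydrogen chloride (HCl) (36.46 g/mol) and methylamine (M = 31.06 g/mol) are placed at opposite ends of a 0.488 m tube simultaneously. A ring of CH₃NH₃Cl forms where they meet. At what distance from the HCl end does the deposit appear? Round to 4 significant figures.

0.2342 m

Distances travelled in equal time are proportional to diffusion rates, so d_HCl/d_CH₃NH₂ = √(M_CH₃NH₂/M_HCl) = √(31.06/36.46) = 0.9230.
With d_HCl + d_CH₃NH₂ = 0.488 m, d_CH₃NH₂ = 0.488/(1 + 0.9230) = 0.2538 m.
d_HCl = 0.488 − 0.2538 = 0.2342 m.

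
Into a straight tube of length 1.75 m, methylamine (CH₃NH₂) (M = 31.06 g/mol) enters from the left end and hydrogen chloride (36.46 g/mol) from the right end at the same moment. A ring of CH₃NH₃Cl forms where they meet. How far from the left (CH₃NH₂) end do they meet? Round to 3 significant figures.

Graham's law gives d_CH₃NH₂/d_HCl = rate_CH₃NH₂/rate_HCl = √(M_HCl/M_CH₃NH₂) = √(36.46/31.06) = 1.083.
With d_CH₃NH₂ + d_HCl = 1.75 m, d_HCl = 1.75/(1 + 1.083) = 0.8400 m.
d_CH₃NH₂ = 1.75 − 0.8400 = 0.910 m.

0.910 m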